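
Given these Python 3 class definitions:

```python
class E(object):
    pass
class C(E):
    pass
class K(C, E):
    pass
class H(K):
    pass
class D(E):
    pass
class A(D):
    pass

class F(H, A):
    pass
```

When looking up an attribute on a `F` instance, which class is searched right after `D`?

E

L[F] = F + merge(L[H], L[A], [H A])
  take H:  [H K C E object] + [A D E object] + [H A]
  take K:  [K C E object] + [A D E object] + [A]
  take C:  [C E object] + [A D E object] + [A]
  take A:  [E object] + [A D E object] + [A]
  take D:  [E object] + [D E object]
  take E:  [E object] + [E object]
  take object:  [object] + [object]
MRO: F H K C A D E object
D is at position 5; next is E.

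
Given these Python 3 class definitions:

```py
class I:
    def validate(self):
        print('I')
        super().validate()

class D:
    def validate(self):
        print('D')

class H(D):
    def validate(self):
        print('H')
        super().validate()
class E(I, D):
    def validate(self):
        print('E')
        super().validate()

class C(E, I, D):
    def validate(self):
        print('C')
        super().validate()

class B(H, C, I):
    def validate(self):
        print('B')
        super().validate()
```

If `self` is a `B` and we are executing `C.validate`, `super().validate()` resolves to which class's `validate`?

E

L[B] = B + merge(L[H], L[C], L[I], [H C I])
  take H:  [H D object] + [C E I D object] + [I object] + [H C I]
  take C:  [D object] + [C E I D object] + [I object] + [C I]
  take E:  [D object] + [E I D object] + [I object] + [I]
  take I:  [D object] + [I D object] + [I object] + [I]
  take D:  [D object] + [D object] + [object]
  take object:  [object] + [object] + [object]
MRO: B H C E I D object
super() in C.validate on a B instance goes to the class after C in B's MRO: E.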